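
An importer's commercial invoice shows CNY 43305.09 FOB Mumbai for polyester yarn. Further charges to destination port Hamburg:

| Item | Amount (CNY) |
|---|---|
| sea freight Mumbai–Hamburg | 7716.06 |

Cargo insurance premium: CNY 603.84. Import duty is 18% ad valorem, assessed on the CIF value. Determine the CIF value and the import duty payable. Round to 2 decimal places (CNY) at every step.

CIF value: CNY 51624.99; import duty: CNY 9292.50

CIF = FOB price + freight + insurance
CIF = 43305.09 + 7716.06 + 603.84 = 51624.99
Import duty = 51624.99 × 18% = 9292.50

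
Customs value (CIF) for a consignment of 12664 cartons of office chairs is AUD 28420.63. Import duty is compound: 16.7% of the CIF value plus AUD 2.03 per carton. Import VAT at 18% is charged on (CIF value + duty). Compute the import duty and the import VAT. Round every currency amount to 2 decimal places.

Import duty: AUD 30454.17; import VAT: AUD 10597.46

Ad valorem component: 28420.63 × 16.7% = 4746.25
Specific component: 12664 × 2.03 = 25707.92
Import duty = 4746.25 + 25707.92 = 30454.17
VAT base = CIF + duty = 28420.63 + 30454.17 = 58874.80
Import VAT = 58874.80 × 18% = 10597.46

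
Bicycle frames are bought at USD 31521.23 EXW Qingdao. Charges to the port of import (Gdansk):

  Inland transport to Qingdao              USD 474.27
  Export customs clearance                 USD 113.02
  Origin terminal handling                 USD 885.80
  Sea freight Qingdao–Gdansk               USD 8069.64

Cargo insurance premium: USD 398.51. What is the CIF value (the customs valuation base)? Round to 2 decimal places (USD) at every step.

CIF value: USD 41462.47

CIF = EXW price + pre-shipment costs + freight + insurance
CIF = 31521.23 + 474.27 + 113.02 + 885.80 + 8069.64 + 398.51 = 41462.47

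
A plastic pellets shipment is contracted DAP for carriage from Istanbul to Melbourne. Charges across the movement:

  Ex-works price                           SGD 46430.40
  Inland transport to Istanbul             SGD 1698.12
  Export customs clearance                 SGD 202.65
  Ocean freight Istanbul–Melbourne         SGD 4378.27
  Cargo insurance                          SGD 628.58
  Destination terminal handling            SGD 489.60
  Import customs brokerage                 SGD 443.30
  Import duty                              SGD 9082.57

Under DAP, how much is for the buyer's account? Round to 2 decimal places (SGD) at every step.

Buyer's account: SGD 9525.87

DAP: the seller bears all costs to the named destination except import duty and clearance.
Seller's account: goods 46430.40 + inland to port 1698.12 + export clearance 202.65 + freight 4378.27 + insurance 628.58 + destination terminal 489.60 = 53827.62
Buyer's account: brokerage 443.30 + duty 9082.57 = 9525.87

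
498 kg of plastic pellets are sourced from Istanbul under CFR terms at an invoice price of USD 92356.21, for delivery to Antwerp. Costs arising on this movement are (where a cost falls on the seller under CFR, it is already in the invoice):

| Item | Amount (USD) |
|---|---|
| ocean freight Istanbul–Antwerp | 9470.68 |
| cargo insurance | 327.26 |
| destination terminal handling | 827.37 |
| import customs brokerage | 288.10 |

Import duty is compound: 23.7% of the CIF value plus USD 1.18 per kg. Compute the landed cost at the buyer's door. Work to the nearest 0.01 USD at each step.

Total landed cost: USD 116352.56

CFR: the seller pays costs through ocean freight to the destination port, but not insurance.
Already in the invoice (seller's account under CFR): freight — exclude.
CIF value = CFR price + insurance = 92356.21 + 327.26 = 92683.47
Ad valorem component: 92683.47 × 23.7% = 21965.98
Specific component: 498 × 1.18 = 587.64
Import duty = 21965.98 + 587.64 = 22553.62
Buyer bears: insurance 327.26 + destination terminal 827.37 + brokerage 288.10 + duty 22553.62 = 23996.35
Landed cost = invoice 92356.21 + 23996.35 = 116352.56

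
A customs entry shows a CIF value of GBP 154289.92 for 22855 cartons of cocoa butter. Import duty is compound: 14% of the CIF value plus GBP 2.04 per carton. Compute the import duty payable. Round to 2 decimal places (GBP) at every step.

Import duty: GBP 68224.79

Ad valorem component: 154289.92 × 14% = 21600.59
Specific component: 22855 × 2.04 = 46624.20
Import duty = 21600.59 + 46624.20 = 68224.79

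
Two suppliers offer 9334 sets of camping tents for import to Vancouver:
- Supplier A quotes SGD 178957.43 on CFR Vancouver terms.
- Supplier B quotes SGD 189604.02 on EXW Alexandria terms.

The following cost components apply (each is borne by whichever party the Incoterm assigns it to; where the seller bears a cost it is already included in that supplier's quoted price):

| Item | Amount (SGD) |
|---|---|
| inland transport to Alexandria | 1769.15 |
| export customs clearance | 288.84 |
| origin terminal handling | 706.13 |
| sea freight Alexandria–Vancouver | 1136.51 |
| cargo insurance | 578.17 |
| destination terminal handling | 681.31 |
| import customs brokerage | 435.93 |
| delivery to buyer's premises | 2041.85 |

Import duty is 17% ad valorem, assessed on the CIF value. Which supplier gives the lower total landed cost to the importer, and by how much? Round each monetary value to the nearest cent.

Supplier A is cheaper by SGD 17020.25

Supplier A (CFR):
CIF value = CFR price + insurance = 178957.43 + 578.17 = 179535.60
Import duty = 179535.60 × 17% = 30521.05
Buyer bears (A): 578.17 + 681.31 + 435.93 + 2041.85 = 3737.26
Landed cost (A) = invoice 178957.43 + 3737.26 + duty 30521.05 = 213215.74
Supplier B (EXW):
CIF value = EXW price + inland to port + export clearance + origin terminal + freight + insurance = 189604.02 + 1769.15 + 288.84 + 706.13 + 1136.51 + 578.17 = 194082.82
Import duty = 194082.82 × 17% = 32994.08
Buyer bears (B): 1769.15 + 288.84 + 706.13 + 1136.51 + 578.17 + 681.31 + 435.93 + 2041.85 = 7637.89
Landed cost (B) = invoice 189604.02 + 7637.89 + duty 32994.08 = 230235.99
Difference = |213215.74 − 230235.99| = 17020.25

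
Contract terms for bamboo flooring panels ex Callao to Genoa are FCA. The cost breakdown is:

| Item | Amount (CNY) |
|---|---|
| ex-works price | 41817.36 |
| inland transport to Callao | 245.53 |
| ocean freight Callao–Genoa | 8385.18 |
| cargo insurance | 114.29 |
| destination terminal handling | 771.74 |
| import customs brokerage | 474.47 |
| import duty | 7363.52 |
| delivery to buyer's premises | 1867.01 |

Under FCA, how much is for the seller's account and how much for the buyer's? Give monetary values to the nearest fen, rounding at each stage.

Seller: CNY 42062.89; buyer: CNY 18976.21

FCA: the seller delivers export-cleared goods to the carrier; the buyer bears costs from that point.
Seller's account: goods 41817.36 + inland to port 245.53 = 42062.89
Buyer's account: freight 8385.18 + insurance 114.29 + destination terminal 771.74 + brokerage 474.47 + duty 7363.52 + delivery 1867.01 = 18976.21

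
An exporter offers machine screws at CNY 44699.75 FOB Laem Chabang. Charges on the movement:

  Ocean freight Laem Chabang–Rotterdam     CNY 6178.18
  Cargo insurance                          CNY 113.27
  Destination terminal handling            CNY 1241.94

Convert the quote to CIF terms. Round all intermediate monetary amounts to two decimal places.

CIF price: CNY 50991.20

Not relevant to the conversion: destination terminal — on the buyer under both terms; not part of either seller's price.
From FOB to CIF, the seller additionally bears: freight, insurance.
CIF price = 44699.75 + 6178.18 + 113.27 = 50991.20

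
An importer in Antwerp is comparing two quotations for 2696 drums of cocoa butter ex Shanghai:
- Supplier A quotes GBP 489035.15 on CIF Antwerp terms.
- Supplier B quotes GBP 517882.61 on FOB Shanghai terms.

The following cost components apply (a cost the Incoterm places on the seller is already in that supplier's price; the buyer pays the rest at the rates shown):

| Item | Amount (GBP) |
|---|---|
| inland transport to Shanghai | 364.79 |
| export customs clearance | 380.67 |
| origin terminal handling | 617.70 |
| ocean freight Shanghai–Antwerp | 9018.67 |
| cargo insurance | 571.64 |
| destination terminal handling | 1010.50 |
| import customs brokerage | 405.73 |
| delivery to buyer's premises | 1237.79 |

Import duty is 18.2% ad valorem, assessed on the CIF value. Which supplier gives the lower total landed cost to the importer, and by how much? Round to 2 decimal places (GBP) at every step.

Supplier A (CIF):
The CIF price already equals the CIF value: 489035.15
Import duty = 489035.15 × 18.2% = 89004.40
Buyer bears (A): 1010.50 + 405.73 + 1237.79 = 2654.02
Landed cost (A) = invoice 489035.15 + 2654.02 + duty 89004.40 = 580693.57
Supplier B (FOB):
CIF value = FOB price + freight + insurance = 517882.61 + 9018.67 + 571.64 = 527472.92
Import duty = 527472.92 × 18.2% = 96000.07
Buyer bears (B): 9018.67 + 571.64 + 1010.50 + 405.73 + 1237.79 = 12244.33
Landed cost (B) = invoice 517882.61 + 12244.33 + duty 96000.07 = 626127.01
Difference = |580693.57 − 626127.01| = 45433.44

Supplier A is cheaper by GBP 45433.44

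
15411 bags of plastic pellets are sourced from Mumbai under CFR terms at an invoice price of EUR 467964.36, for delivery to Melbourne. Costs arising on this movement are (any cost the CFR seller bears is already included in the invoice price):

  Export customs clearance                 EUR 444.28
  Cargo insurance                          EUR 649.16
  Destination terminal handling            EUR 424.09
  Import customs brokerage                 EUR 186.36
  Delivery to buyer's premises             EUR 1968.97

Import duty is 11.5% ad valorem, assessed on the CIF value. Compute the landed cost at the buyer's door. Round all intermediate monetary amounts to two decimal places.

CFR: the seller pays costs through ocean freight to the destination port, but not insurance.
Already in the invoice (seller's account under CFR): export clearance — exclude.
CIF value = CFR price + insurance = 467964.36 + 649.16 = 468613.52
Import duty = 468613.52 × 11.5% = 53890.55
Buyer bears: insurance 649.16 + destination terminal 424.09 + brokerage 186.36 + delivery 1968.97 + duty 53890.55 = 57119.13
Landed cost = invoice 467964.36 + 57119.13 = 525083.49

Total landed cost: EUR 525083.49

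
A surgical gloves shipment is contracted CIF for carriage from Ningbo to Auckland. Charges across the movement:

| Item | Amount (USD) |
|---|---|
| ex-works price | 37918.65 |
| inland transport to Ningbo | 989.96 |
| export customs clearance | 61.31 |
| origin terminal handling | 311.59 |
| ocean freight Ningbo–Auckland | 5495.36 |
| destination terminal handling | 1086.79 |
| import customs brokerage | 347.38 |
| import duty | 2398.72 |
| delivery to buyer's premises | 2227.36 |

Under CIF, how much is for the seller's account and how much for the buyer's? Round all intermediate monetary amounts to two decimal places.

CIF: the seller pays costs through ocean freight and marine insurance to the destination port.
Seller's account: goods 37918.65 + inland to port 989.96 + export clearance 61.31 + origin terminal 311.59 + freight 5495.36 = 44776.87
Buyer's account: destination terminal 1086.79 + brokerage 347.38 + duty 2398.72 + delivery 2227.36 = 6060.25

Seller: USD 44776.87; buyer: USD 6060.25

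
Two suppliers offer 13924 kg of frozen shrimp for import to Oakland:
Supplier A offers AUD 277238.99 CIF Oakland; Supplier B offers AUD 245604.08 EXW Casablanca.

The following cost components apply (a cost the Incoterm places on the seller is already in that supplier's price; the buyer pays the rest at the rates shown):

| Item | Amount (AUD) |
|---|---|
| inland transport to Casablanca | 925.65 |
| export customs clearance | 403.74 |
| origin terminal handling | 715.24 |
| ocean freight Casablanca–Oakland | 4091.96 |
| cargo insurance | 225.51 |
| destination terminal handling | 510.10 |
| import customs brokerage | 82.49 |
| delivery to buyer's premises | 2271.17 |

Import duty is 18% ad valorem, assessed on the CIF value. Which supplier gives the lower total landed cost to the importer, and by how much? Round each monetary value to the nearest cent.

Supplier A (CIF):
The CIF price already equals the CIF value: 277238.99
Import duty = 277238.99 × 18% = 49903.02
Buyer bears (A): 510.10 + 82.49 + 2271.17 = 2863.76
Landed cost (A) = invoice 277238.99 + 2863.76 + duty 49903.02 = 330005.77
Supplier B (EXW):
CIF value = EXW price + inland to port + export clearance + origin terminal + freight + insurance = 245604.08 + 925.65 + 403.74 + 715.24 + 4091.96 + 225.51 = 251966.18
Import duty = 251966.18 × 18% = 45353.91
Buyer bears (B): 925.65 + 403.74 + 715.24 + 4091.96 + 225.51 + 510.10 + 82.49 + 2271.17 = 9225.86
Landed cost (B) = invoice 245604.08 + 9225.86 + duty 45353.91 = 300183.85
Difference = |330005.77 − 300183.85| = 29821.92

Supplier B is cheaper by AUD 29821.92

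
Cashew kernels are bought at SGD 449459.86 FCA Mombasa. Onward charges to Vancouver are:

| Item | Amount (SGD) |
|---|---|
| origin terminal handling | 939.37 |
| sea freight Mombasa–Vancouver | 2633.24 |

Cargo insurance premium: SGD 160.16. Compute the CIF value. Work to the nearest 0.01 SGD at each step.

CIF value: SGD 453192.63

CIF = FCA price + pre-shipment costs + freight + insurance
CIF = 449459.86 + 939.37 + 2633.24 + 160.16 = 453192.63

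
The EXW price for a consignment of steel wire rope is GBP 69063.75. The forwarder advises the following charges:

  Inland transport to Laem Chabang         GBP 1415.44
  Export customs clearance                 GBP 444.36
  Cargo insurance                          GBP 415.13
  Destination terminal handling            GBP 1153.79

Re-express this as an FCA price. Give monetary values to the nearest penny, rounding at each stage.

Not relevant to the conversion: destination terminal, insurance — on the buyer under both terms; not part of either seller's price.
From EXW to FCA, the seller additionally bears: inland to port, export clearance.
FCA price = 69063.75 + 1415.44 + 444.36 = 70923.55

FCA price: GBP 70923.55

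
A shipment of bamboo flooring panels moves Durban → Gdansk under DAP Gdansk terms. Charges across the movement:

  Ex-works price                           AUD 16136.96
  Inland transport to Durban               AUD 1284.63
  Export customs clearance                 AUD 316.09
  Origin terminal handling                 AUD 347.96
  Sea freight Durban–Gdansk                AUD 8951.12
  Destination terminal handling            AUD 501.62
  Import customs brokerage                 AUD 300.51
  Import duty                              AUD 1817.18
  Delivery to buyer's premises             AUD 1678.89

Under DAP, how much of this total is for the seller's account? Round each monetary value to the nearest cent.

Seller's account: AUD 29217.27

DAP: the seller bears all costs to the named destination except import duty and clearance.
Seller's account: goods 16136.96 + inland to port 1284.63 + export clearance 316.09 + origin terminal 347.96 + freight 8951.12 + destination terminal 501.62 + delivery 1678.89 = 29217.27
Buyer's account: brokerage 300.51 + duty 1817.18 = 2117.69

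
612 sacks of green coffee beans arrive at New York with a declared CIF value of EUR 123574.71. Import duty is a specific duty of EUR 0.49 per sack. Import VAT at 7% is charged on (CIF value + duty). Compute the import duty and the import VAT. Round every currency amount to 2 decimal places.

Import duty: EUR 299.88; import VAT: EUR 8671.22

Import duty = 612 × 0.49 = 299.88
VAT base = CIF + duty = 123574.71 + 299.88 = 123874.59
Import VAT = 123874.59 × 7% = 8671.22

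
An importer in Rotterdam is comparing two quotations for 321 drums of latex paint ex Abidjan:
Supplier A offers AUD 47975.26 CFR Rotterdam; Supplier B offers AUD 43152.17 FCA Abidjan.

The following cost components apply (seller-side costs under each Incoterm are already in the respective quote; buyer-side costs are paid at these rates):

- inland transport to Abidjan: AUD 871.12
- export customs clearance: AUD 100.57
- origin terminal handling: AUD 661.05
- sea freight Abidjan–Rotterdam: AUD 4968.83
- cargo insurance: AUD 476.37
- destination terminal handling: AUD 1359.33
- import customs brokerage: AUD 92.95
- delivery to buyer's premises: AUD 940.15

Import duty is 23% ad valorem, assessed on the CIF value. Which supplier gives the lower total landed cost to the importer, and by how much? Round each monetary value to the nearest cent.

Supplier A (CFR):
CIF value = CFR price + insurance = 47975.26 + 476.37 = 48451.63
Import duty = 48451.63 × 23% = 11143.87
Buyer bears (A): 476.37 + 1359.33 + 92.95 + 940.15 = 2868.80
Landed cost (A) = invoice 47975.26 + 2868.80 + duty 11143.87 = 61987.93
Supplier B (FCA):
CIF value = FCA price + origin terminal + freight + insurance = 43152.17 + 661.05 + 4968.83 + 476.37 = 49258.42
Import duty = 49258.42 × 23% = 11329.44
Buyer bears (B): 661.05 + 4968.83 + 476.37 + 1359.33 + 92.95 + 940.15 = 8498.68
Landed cost (B) = invoice 43152.17 + 8498.68 + duty 11329.44 = 62980.29
Difference = |61987.93 − 62980.29| = 992.36

Supplier A is cheaper by AUD 992.36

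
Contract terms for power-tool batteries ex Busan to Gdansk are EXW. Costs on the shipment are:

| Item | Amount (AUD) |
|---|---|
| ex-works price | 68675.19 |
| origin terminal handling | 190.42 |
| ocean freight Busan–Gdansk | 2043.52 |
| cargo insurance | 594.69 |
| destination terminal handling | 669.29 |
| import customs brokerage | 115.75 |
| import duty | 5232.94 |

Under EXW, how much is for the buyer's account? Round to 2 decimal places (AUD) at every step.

Buyer's account: AUD 8846.61

EXW: the seller makes goods available at their premises; the buyer bears all onward costs.
Seller's account: goods 68675.19 = 68675.19
Buyer's account: origin terminal 190.42 + freight 2043.52 + insurance 594.69 + destination terminal 669.29 + brokerage 115.75 + duty 5232.94 = 8846.61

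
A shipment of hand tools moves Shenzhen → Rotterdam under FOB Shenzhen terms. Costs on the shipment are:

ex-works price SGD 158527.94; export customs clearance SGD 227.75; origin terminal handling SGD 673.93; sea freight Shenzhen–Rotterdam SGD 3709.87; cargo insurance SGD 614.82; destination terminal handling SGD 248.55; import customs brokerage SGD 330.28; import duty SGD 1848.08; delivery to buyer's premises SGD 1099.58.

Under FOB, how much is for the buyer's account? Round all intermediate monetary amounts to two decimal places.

Buyer's account: SGD 7851.18

FOB: the seller bears costs until goods are on board at the origin port; the buyer bears freight, insurance and all costs thereafter.
Seller's account: goods 158527.94 + export clearance 227.75 + origin terminal 673.93 = 159429.62
Buyer's account: freight 3709.87 + insurance 614.82 + destination terminal 248.55 + brokerage 330.28 + duty 1848.08 + delivery 1099.58 = 7851.18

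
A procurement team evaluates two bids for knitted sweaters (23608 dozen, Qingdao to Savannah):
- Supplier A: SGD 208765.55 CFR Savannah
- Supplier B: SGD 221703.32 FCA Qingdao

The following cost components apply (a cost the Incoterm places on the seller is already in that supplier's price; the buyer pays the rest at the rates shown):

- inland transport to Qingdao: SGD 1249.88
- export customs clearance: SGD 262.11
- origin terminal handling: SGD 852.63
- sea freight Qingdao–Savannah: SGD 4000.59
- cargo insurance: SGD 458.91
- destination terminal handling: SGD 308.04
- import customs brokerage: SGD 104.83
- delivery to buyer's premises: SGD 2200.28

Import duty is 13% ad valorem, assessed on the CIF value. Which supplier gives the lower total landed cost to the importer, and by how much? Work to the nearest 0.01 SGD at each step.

Supplier A is cheaper by SGD 20103.82

Supplier A (CFR):
CIF value = CFR price + insurance = 208765.55 + 458.91 = 209224.46
Import duty = 209224.46 × 13% = 27199.18
Buyer bears (A): 458.91 + 308.04 + 104.83 + 2200.28 = 3072.06
Landed cost (A) = invoice 208765.55 + 3072.06 + duty 27199.18 = 239036.79
Supplier B (FCA):
CIF value = FCA price + origin terminal + freight + insurance = 221703.32 + 852.63 + 4000.59 + 458.91 = 227015.45
Import duty = 227015.45 × 13% = 29512.01
Buyer bears (B): 852.63 + 4000.59 + 458.91 + 308.04 + 104.83 + 2200.28 = 7925.28
Landed cost (B) = invoice 221703.32 + 7925.28 + duty 29512.01 = 259140.61
Difference = |239036.79 − 259140.61| = 20103.82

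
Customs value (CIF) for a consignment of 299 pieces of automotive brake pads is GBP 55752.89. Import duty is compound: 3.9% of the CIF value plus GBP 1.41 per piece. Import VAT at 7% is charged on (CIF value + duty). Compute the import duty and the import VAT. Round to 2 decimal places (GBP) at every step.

Ad valorem component: 55752.89 × 3.9% = 2174.36
Specific component: 299 × 1.41 = 421.59
Import duty = 2174.36 + 421.59 = 2595.95
VAT base = CIF + duty = 55752.89 + 2595.95 = 58348.84
Import VAT = 58348.84 × 7% = 4084.42

Import duty: GBP 2595.95; import VAT: GBP 4084.42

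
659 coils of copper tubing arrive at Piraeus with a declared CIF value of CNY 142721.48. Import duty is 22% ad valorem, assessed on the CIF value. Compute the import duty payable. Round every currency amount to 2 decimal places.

Import duty = 142721.48 × 22% = 31398.73

Import duty: CNY 31398.73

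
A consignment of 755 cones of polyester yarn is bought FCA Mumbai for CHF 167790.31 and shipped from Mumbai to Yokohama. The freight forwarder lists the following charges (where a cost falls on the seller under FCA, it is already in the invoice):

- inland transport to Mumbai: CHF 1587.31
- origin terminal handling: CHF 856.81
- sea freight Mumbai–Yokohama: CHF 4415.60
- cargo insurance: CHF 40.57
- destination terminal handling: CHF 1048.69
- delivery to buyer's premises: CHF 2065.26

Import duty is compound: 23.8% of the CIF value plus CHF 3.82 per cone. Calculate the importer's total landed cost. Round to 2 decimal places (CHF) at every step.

Total landed cost: CHF 220299.92

FCA: the seller delivers export-cleared goods to the carrier; the buyer bears costs from that point.
Already in the invoice (seller's account under FCA): inland to port — exclude.
CIF value = FCA price + origin terminal + freight + insurance = 167790.31 + 856.81 + 4415.60 + 40.57 = 173103.29
Ad valorem component: 173103.29 × 23.8% = 41198.58
Specific component: 755 × 3.82 = 2884.10
Import duty = 41198.58 + 2884.10 = 44082.68
Buyer bears: origin terminal 856.81 + freight 4415.60 + insurance 40.57 + destination terminal 1048.69 + delivery 2065.26 + duty 44082.68 = 52509.61
Landed cost = invoice 167790.31 + 52509.61 = 220299.92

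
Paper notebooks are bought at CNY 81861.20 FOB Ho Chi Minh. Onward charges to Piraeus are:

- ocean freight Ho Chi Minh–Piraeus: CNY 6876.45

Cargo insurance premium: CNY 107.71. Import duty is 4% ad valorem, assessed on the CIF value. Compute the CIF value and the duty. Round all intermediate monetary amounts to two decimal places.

CIF value: CNY 88845.36; import duty: CNY 3553.81

CIF = FOB price + freight + insurance
CIF = 81861.20 + 6876.45 + 107.71 = 88845.36
Import duty = 88845.36 × 4% = 3553.81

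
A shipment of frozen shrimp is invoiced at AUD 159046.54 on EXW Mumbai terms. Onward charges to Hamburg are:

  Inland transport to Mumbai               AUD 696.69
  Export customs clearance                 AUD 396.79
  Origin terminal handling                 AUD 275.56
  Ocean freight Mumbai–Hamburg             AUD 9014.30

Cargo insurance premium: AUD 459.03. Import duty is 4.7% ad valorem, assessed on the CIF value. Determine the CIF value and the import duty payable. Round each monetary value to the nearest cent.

CIF = EXW price + pre-shipment costs + freight + insurance
CIF = 159046.54 + 696.69 + 396.79 + 275.56 + 9014.30 + 459.03 = 169888.91
Import duty = 169888.91 × 4.7% = 7984.78

CIF value: AUD 169888.91; import duty: AUD 7984.78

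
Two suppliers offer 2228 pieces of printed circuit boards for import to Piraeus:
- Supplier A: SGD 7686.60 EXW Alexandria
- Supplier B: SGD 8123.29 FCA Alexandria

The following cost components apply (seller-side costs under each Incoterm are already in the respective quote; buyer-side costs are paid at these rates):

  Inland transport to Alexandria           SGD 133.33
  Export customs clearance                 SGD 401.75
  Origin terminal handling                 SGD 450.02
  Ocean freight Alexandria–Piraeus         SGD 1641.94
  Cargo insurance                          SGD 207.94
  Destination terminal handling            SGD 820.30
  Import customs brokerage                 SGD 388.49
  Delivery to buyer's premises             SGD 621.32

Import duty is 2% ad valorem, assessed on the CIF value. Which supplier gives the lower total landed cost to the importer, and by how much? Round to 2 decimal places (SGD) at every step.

Supplier B is cheaper by SGD 100.36

Supplier A (EXW):
CIF value = EXW price + inland to port + export clearance + origin terminal + freight + insurance = 7686.60 + 133.33 + 401.75 + 450.02 + 1641.94 + 207.94 = 10521.58
Import duty = 10521.58 × 2% = 210.43
Buyer bears (A): 133.33 + 401.75 + 450.02 + 1641.94 + 207.94 + 820.30 + 388.49 + 621.32 = 4665.09
Landed cost (A) = invoice 7686.60 + 4665.09 + duty 210.43 = 12562.12
Supplier B (FCA):
CIF value = FCA price + origin terminal + freight + insurance = 8123.29 + 450.02 + 1641.94 + 207.94 = 10423.19
Import duty = 10423.19 × 2% = 208.46
Buyer bears (B): 450.02 + 1641.94 + 207.94 + 820.30 + 388.49 + 621.32 = 4130.01
Landed cost (B) = invoice 8123.29 + 4130.01 + duty 208.46 = 12461.76
Difference = |12562.12 − 12461.76| = 100.36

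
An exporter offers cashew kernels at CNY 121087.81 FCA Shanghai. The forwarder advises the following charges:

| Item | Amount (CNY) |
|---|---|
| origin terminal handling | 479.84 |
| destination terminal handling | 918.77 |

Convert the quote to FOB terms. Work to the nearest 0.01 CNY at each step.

Not relevant to the conversion: destination terminal — on the buyer under both terms; not part of either seller's price.
From FCA to FOB, the seller additionally bears: origin terminal.
FOB price = 121087.81 + 479.84 = 121567.65

FOB price: CNY 121567.65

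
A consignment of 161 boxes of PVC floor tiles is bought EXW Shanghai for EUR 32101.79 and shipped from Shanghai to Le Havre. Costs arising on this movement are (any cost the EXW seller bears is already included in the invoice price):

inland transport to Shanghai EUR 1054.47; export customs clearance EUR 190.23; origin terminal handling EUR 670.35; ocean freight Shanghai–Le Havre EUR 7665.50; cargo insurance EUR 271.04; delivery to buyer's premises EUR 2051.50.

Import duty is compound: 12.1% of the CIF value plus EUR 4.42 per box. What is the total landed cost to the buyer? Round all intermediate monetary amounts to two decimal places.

Total landed cost: EUR 49792.86

EXW: the seller makes goods available at their premises; the buyer bears all onward costs.
CIF value = EXW price + inland to port + export clearance + origin terminal + freight + insurance = 32101.79 + 1054.47 + 190.23 + 670.35 + 7665.50 + 271.04 = 41953.38
Ad valorem component: 41953.38 × 12.1% = 5076.36
Specific component: 161 × 4.42 = 711.62
Import duty = 5076.36 + 711.62 = 5787.98
Buyer bears: inland to port 1054.47 + export clearance 190.23 + origin terminal 670.35 + freight 7665.50 + insurance 271.04 + delivery 2051.50 + duty 5787.98 = 17691.07
Landed cost = invoice 32101.79 + 17691.07 = 49792.86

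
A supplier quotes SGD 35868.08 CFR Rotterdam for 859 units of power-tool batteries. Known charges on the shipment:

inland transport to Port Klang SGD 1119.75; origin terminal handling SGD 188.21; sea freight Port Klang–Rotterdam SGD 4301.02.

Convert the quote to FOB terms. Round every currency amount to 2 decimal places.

FOB price: SGD 31567.06

Not relevant to the conversion: origin terminal, inland to port — on the seller under both CFR and FOB; already in the CFR price and stays in the FOB price.
From CFR to FOB, the seller no longer bears: freight.
FOB price = 35868.08 − 4301.02 = 31567.06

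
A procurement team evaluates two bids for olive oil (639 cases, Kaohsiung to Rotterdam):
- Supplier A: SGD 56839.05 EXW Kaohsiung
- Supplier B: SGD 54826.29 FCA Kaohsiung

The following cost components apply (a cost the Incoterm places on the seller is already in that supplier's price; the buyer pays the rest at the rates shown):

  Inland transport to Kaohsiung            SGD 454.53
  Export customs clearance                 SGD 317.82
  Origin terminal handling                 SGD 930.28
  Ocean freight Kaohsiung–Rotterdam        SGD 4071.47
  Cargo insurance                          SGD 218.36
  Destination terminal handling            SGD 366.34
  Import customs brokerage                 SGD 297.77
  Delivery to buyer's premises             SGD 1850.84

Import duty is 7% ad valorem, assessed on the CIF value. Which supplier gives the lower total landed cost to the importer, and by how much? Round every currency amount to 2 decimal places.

Supplier B is cheaper by SGD 2980.07

Supplier A (EXW):
CIF value = EXW price + inland to port + export clearance + origin terminal + freight + insurance = 56839.05 + 454.53 + 317.82 + 930.28 + 4071.47 + 218.36 = 62831.51
Import duty = 62831.51 × 7% = 4398.21
Buyer bears (A): 454.53 + 317.82 + 930.28 + 4071.47 + 218.36 + 366.34 + 297.77 + 1850.84 = 8507.41
Landed cost (A) = invoice 56839.05 + 8507.41 + duty 4398.21 = 69744.67
Supplier B (FCA):
CIF value = FCA price + origin terminal + freight + insurance = 54826.29 + 930.28 + 4071.47 + 218.36 = 60046.40
Import duty = 60046.40 × 7% = 4203.25
Buyer bears (B): 930.28 + 4071.47 + 218.36 + 366.34 + 297.77 + 1850.84 = 7735.06
Landed cost (B) = invoice 54826.29 + 7735.06 + duty 4203.25 = 66764.60
Difference = |69744.67 − 66764.60| = 2980.07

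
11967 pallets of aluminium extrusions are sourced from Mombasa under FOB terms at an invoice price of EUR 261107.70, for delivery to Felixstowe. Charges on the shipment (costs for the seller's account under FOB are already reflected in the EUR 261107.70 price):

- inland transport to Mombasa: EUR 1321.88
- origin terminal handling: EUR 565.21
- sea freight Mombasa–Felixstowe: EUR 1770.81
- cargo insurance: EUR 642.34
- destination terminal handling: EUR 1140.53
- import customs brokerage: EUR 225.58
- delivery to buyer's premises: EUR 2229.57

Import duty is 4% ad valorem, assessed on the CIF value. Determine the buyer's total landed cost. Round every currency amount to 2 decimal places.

FOB: the seller bears costs until goods are on board at the origin port; the buyer bears freight, insurance and all costs thereafter.
Already in the invoice (seller's account under FOB): inland to port, origin terminal — exclude.
CIF value = FOB price + freight + insurance = 261107.70 + 1770.81 + 642.34 = 263520.85
Import duty = 263520.85 × 4% = 10540.83
Buyer bears: freight 1770.81 + insurance 642.34 + destination terminal 1140.53 + brokerage 225.58 + delivery 2229.57 + duty 10540.83 = 16549.66
Landed cost = invoice 261107.70 + 16549.66 = 277657.36

Total landed cost: EUR 277657.36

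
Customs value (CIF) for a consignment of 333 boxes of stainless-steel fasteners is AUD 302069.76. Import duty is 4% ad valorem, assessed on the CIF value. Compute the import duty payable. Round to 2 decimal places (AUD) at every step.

Import duty: AUD 12082.79

Import duty = 302069.76 × 4% = 12082.79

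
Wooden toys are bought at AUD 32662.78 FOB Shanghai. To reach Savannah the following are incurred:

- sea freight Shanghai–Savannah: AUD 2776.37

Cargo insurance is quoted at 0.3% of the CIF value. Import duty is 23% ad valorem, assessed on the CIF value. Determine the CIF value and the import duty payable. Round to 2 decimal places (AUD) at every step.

Let C be the CIF value. C = FOB price + freight + 0.3% × C
C − 0.3% × C = 32662.78 + 2776.37
0.997 × C = 35439.15
C = 35439.15 / 0.997 = 35545.79
Insurance premium = 0.3% × 35545.79 = 106.64
Import duty = 35545.79 × 23% = 8175.53

CIF value: AUD 35545.79; import duty: AUD 8175.53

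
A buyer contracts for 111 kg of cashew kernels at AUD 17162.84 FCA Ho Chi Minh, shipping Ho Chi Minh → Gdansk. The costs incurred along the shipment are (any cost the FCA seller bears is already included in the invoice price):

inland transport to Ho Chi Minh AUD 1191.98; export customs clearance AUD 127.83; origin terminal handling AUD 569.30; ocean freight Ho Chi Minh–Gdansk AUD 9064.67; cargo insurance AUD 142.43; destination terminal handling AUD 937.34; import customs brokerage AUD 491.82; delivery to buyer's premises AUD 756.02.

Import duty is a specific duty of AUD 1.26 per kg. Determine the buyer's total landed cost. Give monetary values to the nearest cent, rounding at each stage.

Total landed cost: AUD 29264.28

FCA: the seller delivers export-cleared goods to the carrier; the buyer bears costs from that point.
Already in the invoice (seller's account under FCA): inland to port, export clearance — exclude.
CIF value = FCA price + origin terminal + freight + insurance = 17162.84 + 569.30 + 9064.67 + 142.43 = 26939.24
Import duty = 111 × 1.26 = 139.86
Buyer bears: origin terminal 569.30 + freight 9064.67 + insurance 142.43 + destination terminal 937.34 + brokerage 491.82 + delivery 756.02 + duty 139.86 = 12101.44
Landed cost = invoice 17162.84 + 12101.44 = 29264.28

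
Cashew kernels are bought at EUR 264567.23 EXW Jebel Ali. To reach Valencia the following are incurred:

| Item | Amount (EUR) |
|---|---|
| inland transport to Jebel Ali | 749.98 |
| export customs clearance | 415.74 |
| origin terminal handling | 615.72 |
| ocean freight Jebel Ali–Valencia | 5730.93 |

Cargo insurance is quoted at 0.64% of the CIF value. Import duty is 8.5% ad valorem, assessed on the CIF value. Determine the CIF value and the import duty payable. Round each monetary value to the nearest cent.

Let C be the CIF value. C = EXW price + pre-shipment costs + freight + 0.64% × C
C − 0.64% × C = 264567.23 + 749.98 + 415.74 + 615.72 + 5730.93
0.9936 × C = 272079.60
C = 272079.60 / 0.9936 = 273832.13
Insurance premium = 0.64% × 273832.13 = 1752.53
Import duty = 273832.13 × 8.5% = 23275.73

CIF value: EUR 273832.13; import duty: EUR 23275.73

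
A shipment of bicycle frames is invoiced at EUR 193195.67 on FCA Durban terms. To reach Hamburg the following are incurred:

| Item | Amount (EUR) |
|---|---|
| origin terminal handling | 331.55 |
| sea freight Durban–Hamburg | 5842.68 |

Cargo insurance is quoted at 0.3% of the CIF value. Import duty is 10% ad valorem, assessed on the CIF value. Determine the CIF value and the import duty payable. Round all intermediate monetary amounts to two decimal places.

Let C be the CIF value. C = FCA price + pre-shipment costs + freight + 0.3% × C
C − 0.3% × C = 193195.67 + 331.55 + 5842.68
0.997 × C = 199369.90
C = 199369.90 / 0.997 = 199969.81
Insurance premium = 0.3% × 199969.81 = 599.91
Import duty = 199969.81 × 10% = 19996.98

CIF value: EUR 199969.81; import duty: EUR 19996.98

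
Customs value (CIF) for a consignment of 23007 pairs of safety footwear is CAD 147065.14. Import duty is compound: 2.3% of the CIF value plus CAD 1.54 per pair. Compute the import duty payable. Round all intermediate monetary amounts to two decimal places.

Ad valorem component: 147065.14 × 2.3% = 3382.50
Specific component: 23007 × 1.54 = 35430.78
Import duty = 3382.50 + 35430.78 = 38813.28

Import duty: CAD 38813.28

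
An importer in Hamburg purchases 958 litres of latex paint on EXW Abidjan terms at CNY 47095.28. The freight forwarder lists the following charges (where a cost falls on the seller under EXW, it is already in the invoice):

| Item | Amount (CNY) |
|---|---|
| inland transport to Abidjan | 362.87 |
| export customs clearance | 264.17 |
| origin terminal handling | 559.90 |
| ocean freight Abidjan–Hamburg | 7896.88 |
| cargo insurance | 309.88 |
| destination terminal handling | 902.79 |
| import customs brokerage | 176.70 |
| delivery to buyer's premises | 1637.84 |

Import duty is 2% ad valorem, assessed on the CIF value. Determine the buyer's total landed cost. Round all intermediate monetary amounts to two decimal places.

Total landed cost: CNY 60336.09

EXW: the seller makes goods available at their premises; the buyer bears all onward costs.
CIF value = EXW price + inland to port + export clearance + origin terminal + freight + insurance = 47095.28 + 362.87 + 264.17 + 559.90 + 7896.88 + 309.88 = 56488.98
Import duty = 56488.98 × 2% = 1129.78
Buyer bears: inland to port 362.87 + export clearance 264.17 + origin terminal 559.90 + freight 7896.88 + insurance 309.88 + destination terminal 902.79 + brokerage 176.70 + delivery 1637.84 + duty 1129.78 = 13240.81
Landed cost = invoice 47095.28 + 13240.81 = 60336.09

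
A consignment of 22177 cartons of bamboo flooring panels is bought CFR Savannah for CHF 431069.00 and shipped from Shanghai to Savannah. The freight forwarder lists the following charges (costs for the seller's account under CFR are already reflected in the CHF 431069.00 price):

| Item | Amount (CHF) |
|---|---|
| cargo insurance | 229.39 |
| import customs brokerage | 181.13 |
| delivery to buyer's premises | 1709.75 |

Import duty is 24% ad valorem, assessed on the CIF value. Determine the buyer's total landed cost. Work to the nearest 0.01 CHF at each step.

CFR: the seller pays costs through ocean freight to the destination port, but not insurance.
CIF value = CFR price + insurance = 431069.00 + 229.39 = 431298.39
Import duty = 431298.39 × 24% = 103511.61
Buyer bears: insurance 229.39 + brokerage 181.13 + delivery 1709.75 + duty 103511.61 = 105631.88
Landed cost = invoice 431069.00 + 105631.88 = 536700.88

Total landed cost: CHF 536700.88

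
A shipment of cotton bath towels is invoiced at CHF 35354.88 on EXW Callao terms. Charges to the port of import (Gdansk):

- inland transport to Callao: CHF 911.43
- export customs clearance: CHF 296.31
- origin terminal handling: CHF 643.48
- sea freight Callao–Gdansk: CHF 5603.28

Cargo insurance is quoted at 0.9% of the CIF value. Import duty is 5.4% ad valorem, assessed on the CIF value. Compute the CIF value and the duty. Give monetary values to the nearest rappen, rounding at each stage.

CIF value: CHF 43198.16; import duty: CHF 2332.70

Let C be the CIF value. C = EXW price + pre-shipment costs + freight + 0.9% × C
C − 0.9% × C = 35354.88 + 911.43 + 296.31 + 643.48 + 5603.28
0.991 × C = 42809.38
C = 42809.38 / 0.991 = 43198.16
Insurance premium = 0.9% × 43198.16 = 388.78
Import duty = 43198.16 × 5.4% = 2332.70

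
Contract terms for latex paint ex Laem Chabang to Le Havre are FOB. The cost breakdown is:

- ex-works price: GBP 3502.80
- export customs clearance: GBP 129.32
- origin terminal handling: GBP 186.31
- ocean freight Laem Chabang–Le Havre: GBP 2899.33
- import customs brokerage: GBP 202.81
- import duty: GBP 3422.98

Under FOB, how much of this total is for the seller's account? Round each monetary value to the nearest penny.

FOB: the seller bears costs until goods are on board at the origin port; the buyer bears freight, insurance and all costs thereafter.
Seller's account: goods 3502.80 + export clearance 129.32 + origin terminal 186.31 = 3818.43
Buyer's account: freight 2899.33 + brokerage 202.81 + duty 3422.98 = 6525.12

Seller's account: GBP 3818.43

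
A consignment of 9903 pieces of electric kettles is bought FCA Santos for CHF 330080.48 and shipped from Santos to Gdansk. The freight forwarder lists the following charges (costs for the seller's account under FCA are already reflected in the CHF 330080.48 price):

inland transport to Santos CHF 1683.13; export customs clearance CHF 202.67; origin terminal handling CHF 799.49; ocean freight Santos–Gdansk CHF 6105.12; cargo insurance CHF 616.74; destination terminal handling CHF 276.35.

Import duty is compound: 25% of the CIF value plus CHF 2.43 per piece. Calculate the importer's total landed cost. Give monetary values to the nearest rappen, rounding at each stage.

Total landed cost: CHF 446342.93

FCA: the seller delivers export-cleared goods to the carrier; the buyer bears costs from that point.
Already in the invoice (seller's account under FCA): inland to port, export clearance — exclude.
CIF value = FCA price + origin terminal + freight + insurance = 330080.48 + 799.49 + 6105.12 + 616.74 = 337601.83
Ad valorem component: 337601.83 × 25% = 84400.46
Specific component: 9903 × 2.43 = 24064.29
Import duty = 84400.46 + 24064.29 = 108464.75
Buyer bears: origin terminal 799.49 + freight 6105.12 + insurance 616.74 + destination terminal 276.35 + duty 108464.75 = 116262.45
Landed cost = invoice 330080.48 + 116262.45 = 446342.93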